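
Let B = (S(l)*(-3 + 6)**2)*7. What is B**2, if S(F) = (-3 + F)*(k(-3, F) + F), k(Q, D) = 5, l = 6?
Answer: 4322241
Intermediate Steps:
S(F) = (-3 + F)*(5 + F)
B = 2079 (B = ((-15 + 6**2 + 2*6)*(-3 + 6)**2)*7 = ((-15 + 36 + 12)*3**2)*7 = (33*9)*7 = 297*7 = 2079)
B**2 = 2079**2 = 4322241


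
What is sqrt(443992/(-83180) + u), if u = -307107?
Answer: I*sqrt(132805210105085)/20795 ≈ 554.18*I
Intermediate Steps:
sqrt(443992/(-83180) + u) = sqrt(443992/(-83180) - 307107) = sqrt(443992*(-1/83180) - 307107) = sqrt(-110998/20795 - 307107) = sqrt(-6386401063/20795) = I*sqrt(132805210105085)/20795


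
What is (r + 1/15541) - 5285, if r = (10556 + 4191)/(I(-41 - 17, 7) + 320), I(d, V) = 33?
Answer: -28764183825/5485973 ≈ -5243.2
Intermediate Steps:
r = 14747/353 (r = (10556 + 4191)/(33 + 320) = 14747/353 ≈ 41.776)
(r + 1/15541) - 5285 = (14747/353 + 1/15541) - 5285 = 229183480/5485973 - 5285 = -28764183825/5485973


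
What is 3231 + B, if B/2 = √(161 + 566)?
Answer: 3231 + 2*√727 ≈ 3284.9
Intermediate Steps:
B = 2*√727 (B = 2*√(161 + 566) = 2*√727 ≈ 53.926)
3231 + B = 3231 + 2*√727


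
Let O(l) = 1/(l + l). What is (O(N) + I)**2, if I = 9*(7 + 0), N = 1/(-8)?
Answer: 3481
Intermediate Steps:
N = -1/8 ≈ -0.12500
O(l) = 1/(2*l)
I = 63 (I = 9*7 = 63)
(O(N) + I)**2 = (1/(2*(-1/8)) + 63)**2 = ((1/2)*(-8) + 63)**2 = (-4 + 63)**2 = 59**2 = 3481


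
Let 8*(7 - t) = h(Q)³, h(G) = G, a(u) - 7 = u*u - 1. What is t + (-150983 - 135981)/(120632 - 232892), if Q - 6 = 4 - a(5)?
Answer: 262055533/224520 ≈ 1167.2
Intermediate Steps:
a(u) = 6 + u² (a(u) = 7 + (u*u - 1) = 7 + (u² - 1) = 7 + (-1 + u²) = 6 + u²)
Q = -21 (Q = 6 + (4 - (6 + 5²)) = 6 + (4 - (6 + 25)) = 6 + (4 - 1*31) = 6 + (4 - 31) = 6 - 27 = -21)
t = 9317/8 (t = 7 - ⅛*(-21)³ = 7 - ⅛*(-9261) = 7 + 9261/8 = 9317/8 ≈ 1164.6)
t + (-150983 - 135981)/(120632 - 232892) = 9317/8 + (-150983 - 135981)/(120632 - 232892) = 9317/8 - 286964/(-112260) = 9317/8 - 286964*(-1/112260) = 9317/8 + 71741/28065 = 262055533/224520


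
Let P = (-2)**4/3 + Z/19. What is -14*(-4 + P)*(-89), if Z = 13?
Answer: 143290/57 ≈ 2513.9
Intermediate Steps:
P = 343/57 (P = (-2)**4/3 + 13/19 = 16*(1/3) + 13*(1/19) = 16/3 + 13/19 = 343/57 ≈ 6.0175)
-14*(-4 + P)*(-89) = -14*(-4 + 343/57)*(-89) = -14*115/57*(-89) = -1610/57*(-89) = 143290/57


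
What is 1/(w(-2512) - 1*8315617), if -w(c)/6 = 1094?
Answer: -1/8322181 ≈ -1.2016e-7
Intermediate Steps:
w(c) = -6564 (w(c) = -6*1094 = -6564)
1/(w(-2512) - 1*8315617) = 1/(-6564 - 1*8315617) = 1/(-6564 - 8315617) = 1/(-8322181) = -1/8322181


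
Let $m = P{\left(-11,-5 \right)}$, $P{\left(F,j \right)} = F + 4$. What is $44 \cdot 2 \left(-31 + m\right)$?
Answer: $-3344$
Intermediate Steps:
$P{\left(F,j \right)} = 4 + F$
$m = -7$ ($m = 4 - 11 = -7$)
$44 \cdot 2 \left(-31 + m\right) = 44 \cdot 2 \left(-31 - 7\right) = 88 \left(-38\right) = -3344$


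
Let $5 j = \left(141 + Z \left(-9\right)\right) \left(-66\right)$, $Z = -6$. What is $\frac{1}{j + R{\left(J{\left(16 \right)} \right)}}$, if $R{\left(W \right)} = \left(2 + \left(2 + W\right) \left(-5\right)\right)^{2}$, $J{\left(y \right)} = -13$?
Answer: $\frac{1}{675} \approx 0.0014815$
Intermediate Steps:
$R{\left(W \right)} = \left(-8 - 5 W\right)^{2}$ ($R{\left(W \right)} = \left(2 - \left(10 + 5 W\right)\right)^{2} = \left(-8 - 5 W\right)^{2}$)
$j = -2574$ ($j = \frac{\left(141 - -54\right) \left(-66\right)}{5} = \frac{\left(141 + 54\right) \left(-66\right)}{5} = \frac{195 \left(-66\right)}{5} = \frac{1}{5} \left(-12870\right) = -2574$)
$\frac{1}{j + R{\left(J{\left(16 \right)} \right)}} = \frac{1}{-2574 + \left(8 + 5 \left(-13\right)\right)^{2}} = \frac{1}{-2574 + \left(8 - 65\right)^{2}} = \frac{1}{-2574 + \left(-57\right)^{2}} = \frac{1}{-2574 + 3249} = \frac{1}{675}$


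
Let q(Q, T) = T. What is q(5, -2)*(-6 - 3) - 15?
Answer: 3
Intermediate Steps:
q(5, -2)*(-6 - 3) - 15 = -2*(-6 - 3) - 15 = -2*(-9) - 15 = 18 - 15 = 3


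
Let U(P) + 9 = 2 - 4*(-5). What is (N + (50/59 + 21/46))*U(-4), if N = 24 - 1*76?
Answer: -1788657/2714 ≈ -659.05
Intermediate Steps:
U(P) = 13 (U(P) = -9 + (2 - 4*(-5)) = -9 + (2 + 20) = -9 + 22 = 13)
N = -52 (N = 24 - 76 = -52)
(N + (50/59 + 21/46))*U(-4) = (-52 + (50/59 + 21/46))*13 = (-52 + 3539/2714)*13 = -137589/2714*13 = -1788657/2714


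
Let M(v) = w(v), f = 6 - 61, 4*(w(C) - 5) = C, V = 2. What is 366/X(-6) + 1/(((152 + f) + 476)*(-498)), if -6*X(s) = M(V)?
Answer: -1253274779/3138894 ≈ -399.27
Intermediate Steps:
w(C) = 5 + C/4
f = -55
M(v) = 5 + v/4
X(s) = -11/12 (X(s) = -(5 + (¼)*2)/6 = -(5 + ½)/6 = -⅙*11/2 = -11/12)
366/X(-6) + 1/(((152 + f) + 476)*(-498)) = 366/(-11/12) + 1/(((152 - 55) + 476)*(-498)) = 366*(-12/11) - 1/498/(97 + 476) = -4392/11 - 1/498/573 = -4392/11 + (1/573)*(-1/498) = -4392/11 - 1/285354 = -1253274779/3138894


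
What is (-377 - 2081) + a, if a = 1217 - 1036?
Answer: -2277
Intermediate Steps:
a = 181
(-377 - 2081) + a = (-377 - 2081) + 181 = -2458 + 181 = -2277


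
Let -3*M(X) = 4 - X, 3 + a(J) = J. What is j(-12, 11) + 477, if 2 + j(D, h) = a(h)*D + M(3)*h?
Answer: 1126/3 ≈ 375.33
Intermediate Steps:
a(J) = -3 + J
M(X) = -4/3 + X/3 (M(X) = -(4 - X)/3 = -4/3 + X/3)
j(D, h) = -2 - h/3 + D*(-3 + h) (j(D, h) = -2 + ((-3 + h)*D + (-4/3 + (⅓)*3)*h) = -2 + (D*(-3 + h) + (-4/3 + 1)*h) = -2 + (D*(-3 + h) - h/3) = -2 + (-h/3 + D*(-3 + h)) = -2 - h/3 + D*(-3 + h))
j(-12, 11) + 477 = (-2 - ⅓*11 - 12*(-3 + 11)) + 477 = (-2 - 11/3 - 12*8) + 477 = (-2 - 11/3 - 96) + 477 = -305/3 + 477 = 1126/3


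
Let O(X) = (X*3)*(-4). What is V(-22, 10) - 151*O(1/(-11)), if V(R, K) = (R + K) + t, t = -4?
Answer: -1988/11 ≈ -180.73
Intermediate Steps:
V(R, K) = -4 + K + R (V(R, K) = (R + K) - 4 = (K + R) - 4 = -4 + K + R)
O(X) = -12*X (O(X) = (3*X)*(-4) = -12*X)
V(-22, 10) - 151*O(1/(-11)) = (-4 + 10 - 22) - (-1812)*1/(-11) = -16 - (-1812)*1*(-1/11) = -16 - (-1812)*(-1)/11 = -16 - 151*12/11 = -16 - 1812/11 = -1988/11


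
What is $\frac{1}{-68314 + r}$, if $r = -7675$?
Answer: $- \frac{1}{75989} \approx -1.316 \cdot 10^{-5}$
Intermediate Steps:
$\frac{1}{-68314 + r} = \frac{1}{-68314 - 7675} = \frac{1}{-75989} = - \frac{1}{75989}$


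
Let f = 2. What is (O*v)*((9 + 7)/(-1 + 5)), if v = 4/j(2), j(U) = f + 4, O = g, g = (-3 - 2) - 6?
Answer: -88/3 ≈ -29.333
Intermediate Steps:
g = -11 (g = -5 - 6 = -11)
O = -11
j(U) = 6 (j(U) = 2 + 4 = 6)
v = 2/3 (v = 4/6 = 4*(1/6) = 2/3 ≈ 0.66667)
(O*v)*((9 + 7)/(-1 + 5)) = (-11*2/3)*((9 + 7)/(-1 + 5)) = -352/(3*4) = -22/3*4 = -88/3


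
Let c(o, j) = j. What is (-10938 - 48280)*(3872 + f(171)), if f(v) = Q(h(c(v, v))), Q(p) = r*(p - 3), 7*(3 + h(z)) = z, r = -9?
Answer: -1536292574/7 ≈ -2.1947e+8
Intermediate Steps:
h(z) = -3 + z/7
Q(p) = 27 - 9*p (Q(p) = -9*(p - 3) = -9*(-3 + p) = 27 - 9*p)
f(v) = 54 - 9*v/7 (f(v) = 27 - 9*(-3 + v/7) = 27 + (27 - 9*v/7) = 54 - 9*v/7)
(-10938 - 48280)*(3872 + f(171)) = (-10938 - 48280)*(3872 + (54 - 9/7*171)) = -59218*(3872 + (54 - 1539/7)) = -59218*(3872 - 1161/7) = -59218*25943/7 = -1536292574/7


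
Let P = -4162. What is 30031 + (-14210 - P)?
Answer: 19983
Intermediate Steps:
30031 + (-14210 - P) = 30031 + (-14210 - 1*(-4162)) = 30031 + (-14210 + 4162) = 30031 - 10048 = 19983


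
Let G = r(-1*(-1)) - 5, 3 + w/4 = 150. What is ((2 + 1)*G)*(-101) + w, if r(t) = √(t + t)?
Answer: 2103 - 303*√2 ≈ 1674.5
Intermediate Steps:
w = 588 (w = -12 + 4*150 = -12 + 600 = 588)
r(t) = √2*√t (r(t) = √(2*t) = √2*√t)
G = -5 + √2 (G = √2*√(-1*(-1)) - 5 = √2*√1 - 5 = √2*1 - 5 = √2 - 5 = -5 + √2 ≈ -3.5858)
((2 + 1)*G)*(-101) + w = ((2 + 1)*(-5 + √2))*(-101) + 588 = (3*(-5 + √2))*(-101) + 588 = (-15 + 3*√2)*(-101) + 588 = (1515 - 303*√2) + 588 = 2103 - 303*√2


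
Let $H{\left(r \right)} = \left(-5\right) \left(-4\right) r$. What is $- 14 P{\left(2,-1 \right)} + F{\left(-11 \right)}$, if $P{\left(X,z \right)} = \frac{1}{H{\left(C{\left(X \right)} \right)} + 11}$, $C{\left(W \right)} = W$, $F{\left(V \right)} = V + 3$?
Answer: $- \frac{422}{51} \approx -8.2745$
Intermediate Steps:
$F{\left(V \right)} = 3 + V$
$H{\left(r \right)} = 20 r$
$P{\left(X,z \right)} = \frac{1}{11 + 20 X}$ ($P{\left(X,z \right)} = \frac{1}{20 X + 11} = \frac{1}{11 + 20 X}$)
$- 14 P{\left(2,-1 \right)} + F{\left(-11 \right)} = - \frac{14}{11 + 20 \cdot 2} + \left(3 - 11\right) = - \frac{14}{11 + 40} - 8 = - \frac{14}{51} - 8 = - \frac{422}{51}$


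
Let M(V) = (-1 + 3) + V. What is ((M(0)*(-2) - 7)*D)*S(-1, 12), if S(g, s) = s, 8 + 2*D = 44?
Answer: -2376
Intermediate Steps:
D = 18 (D = -4 + (½)*44 = -4 + 22 = 18)
M(V) = 2 + V
((M(0)*(-2) - 7)*D)*S(-1, 12) = (((2 + 0)*(-2) - 7)*18)*12 = ((2*(-2) - 7)*18)*12 = ((-4 - 7)*18)*12 = -11*18*12 = -198*12 = -2376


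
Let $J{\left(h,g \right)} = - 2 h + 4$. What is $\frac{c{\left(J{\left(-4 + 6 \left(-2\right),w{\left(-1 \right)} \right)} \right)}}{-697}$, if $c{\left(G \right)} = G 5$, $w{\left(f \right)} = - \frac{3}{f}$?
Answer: $- \frac{180}{697} \approx -0.25825$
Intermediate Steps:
$J{\left(h,g \right)} = 4 - 2 h$
$c{\left(G \right)} = 5 G$
$\frac{c{\left(J{\left(-4 + 6 \left(-2\right),w{\left(-1 \right)} \right)} \right)}}{-697} = \frac{5 \left(4 - 2 \left(-4 + 6 \left(-2\right)\right)\right)}{-697} = 5 \left(4 - 2 \left(-4 - 12\right)\right) \left(- \frac{1}{697}\right) = 5 \left(4 - -32\right) \left(- \frac{1}{697}\right) = 5 \left(4 + 32\right) \left(- \frac{1}{697}\right) = 5 \cdot 36 \left(- \frac{1}{697}\right) = 180 \left(- \frac{1}{697}\right) = - \frac{180}{697}$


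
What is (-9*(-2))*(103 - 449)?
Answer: -6228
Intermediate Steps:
(-9*(-2))*(103 - 449) = 18*(-346) = -6228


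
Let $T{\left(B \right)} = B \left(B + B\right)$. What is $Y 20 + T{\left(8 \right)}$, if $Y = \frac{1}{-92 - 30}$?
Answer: $\frac{7798}{61} \approx 127.84$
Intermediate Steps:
$Y = - \frac{1}{122}$ ($Y = \frac{1}{-122} = - \frac{1}{122} \approx -0.0081967$)
$T{\left(B \right)} = 2 B^{2}$ ($T{\left(B \right)} = B 2 B = 2 B^{2}$)
$Y 20 + T{\left(8 \right)} = \left(- \frac{1}{122}\right) 20 + 2 \cdot 8^{2} = - \frac{10}{61} + 2 \cdot 64 = - \frac{10}{61} + 128 = \frac{7798}{61}$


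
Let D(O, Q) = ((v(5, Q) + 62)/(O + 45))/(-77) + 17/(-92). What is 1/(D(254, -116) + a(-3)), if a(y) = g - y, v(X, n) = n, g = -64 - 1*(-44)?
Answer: -92092/1582365 ≈ -0.058199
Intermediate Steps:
g = -20 (g = -64 + 44 = -20)
D(O, Q) = -17/92 - (62 + Q)/(77*(45 + O)) (D(O, Q) = ((Q + 62)/(O + 45))/(-77) + 17/(-92) = ((62 + Q)/(45 + O))*(-1/77) + 17*(-1/92) = ((62 + Q)/(45 + O))*(-1/77) - 17/92 = -(62 + Q)/(77*(45 + O)) - 17/92 = -17/92 - (62 + Q)/(77*(45 + O)))
a(y) = -20 - y
1/(D(254, -116) + a(-3)) = 1/((-64609 - 1309*254 - 92*(-116))/(7084*(45 + 254)) + (-20 - 1*(-3))) = 1/((1/7084)*(-64609 - 332486 + 10672)/299 + (-20 + 3)) = 1/((1/7084)*(1/299)*(-386423) - 17) = 1/(-16801/92092 - 17) = 1/(-1582365/92092) = -92092/1582365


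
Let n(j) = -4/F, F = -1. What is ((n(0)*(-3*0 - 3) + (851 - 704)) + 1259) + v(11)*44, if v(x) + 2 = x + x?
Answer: 2274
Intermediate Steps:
v(x) = -2 + 2*x (v(x) = -2 + (x + x) = -2 + 2*x)
n(j) = 4 (n(j) = -4/(-1) = -4*(-1) = 4)
((n(0)*(-3*0 - 3) + (851 - 704)) + 1259) + v(11)*44 = ((4*(-3*0 - 3) + (851 - 704)) + 1259) + (-2 + 2*11)*44 = ((4*(0 - 3) + 147) + 1259) + (-2 + 22)*44 = ((4*(-3) + 147) + 1259) + 20*44 = ((-12 + 147) + 1259) + 880 = (135 + 1259) + 880 = 1394 + 880 = 2274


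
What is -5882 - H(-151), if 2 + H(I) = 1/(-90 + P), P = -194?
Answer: -1669919/284 ≈ -5880.0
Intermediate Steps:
H(I) = -569/284 (H(I) = -2 + 1/(-90 - 194) = -2 + 1/(-284) = -2 - 1/284 = -569/284)
-5882 - H(-151) = -5882 - 1*(-569/284) = -5882 + 569/284 = -1669919/284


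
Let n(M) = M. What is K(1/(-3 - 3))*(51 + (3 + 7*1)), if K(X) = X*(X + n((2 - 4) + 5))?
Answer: -1037/36 ≈ -28.806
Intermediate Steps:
K(X) = X*(3 + X) (K(X) = X*(X + ((2 - 4) + 5)) = X*(X + (-2 + 5)) = X*(X + 3) = X*(3 + X))
K(1/(-3 - 3))*(51 + (3 + 7*1)) = ((3 + 1/(-3 - 3))/(-3 - 3))*(51 + (3 + 7*1)) = ((3 + 1/(-6))/(-6))*(51 + (3 + 7)) = (-(3 - 1/6)/6)*(51 + 10) = -1/6*17/6*61 = -17/36*61 = -1037/36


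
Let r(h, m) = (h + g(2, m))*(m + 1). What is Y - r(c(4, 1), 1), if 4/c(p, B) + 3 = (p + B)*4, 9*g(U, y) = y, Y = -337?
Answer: -51667/153 ≈ -337.69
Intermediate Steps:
g(U, y) = y/9
c(p, B) = 4/(-3 + 4*B + 4*p) (c(p, B) = 4/(-3 + (p + B)*4) = 4/(-3 + (B + p)*4) = 4/(-3 + (4*B + 4*p)) = 4/(-3 + 4*B + 4*p))
r(h, m) = (1 + m)*(h + m/9) (r(h, m) = (h + m/9)*(m + 1) = (h + m/9)*(1 + m) = (1 + m)*(h + m/9))
Y - r(c(4, 1), 1) = -337 - (4/(-3 + 4*1 + 4*4) + (⅑)*1 + (⅑)*1² + (4/(-3 + 4*1 + 4*4))*1) = -337 - (4/(-3 + 4 + 16) + ⅑ + (⅑)*1 + (4/(-3 + 4 + 16))*1) = -337 - (4/17 + ⅑ + ⅑ + (4/17)*1) = -337 - (4/17 + ⅑ + ⅑ + 4/17) = -337 - 1*106/153 = -337 - 106/153 = -51667/153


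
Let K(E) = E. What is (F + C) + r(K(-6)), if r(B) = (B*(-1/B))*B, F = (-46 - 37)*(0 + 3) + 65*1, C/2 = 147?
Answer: 116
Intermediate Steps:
C = 294 (C = 2*147 = 294)
F = -184 (F = -83*3 + 65 = -249 + 65 = -184)
r(B) = -B
(F + C) + r(K(-6)) = (-184 + 294) - 1*(-6) = 110 + 6 = 116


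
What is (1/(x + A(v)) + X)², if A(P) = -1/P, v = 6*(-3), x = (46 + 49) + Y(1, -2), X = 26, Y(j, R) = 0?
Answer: 1980606016/2927521 ≈ 676.55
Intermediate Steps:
x = 95 (x = (46 + 49) + 0 = 95 + 0 = 95)
v = -18
(1/(x + A(v)) + X)² = (1/(95 - 1/(-18)) + 26)² = (1/(95 - 1*(-1/18)) + 26)² = (1/(95 + 1/18) + 26)² = (1/(1711/18) + 26)² = (18/1711 + 26)² = (44504/1711)² = 1980606016/2927521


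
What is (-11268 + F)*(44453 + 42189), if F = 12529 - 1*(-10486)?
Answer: 1017783574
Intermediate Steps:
F = 23015 (F = 12529 + 10486 = 23015)
(-11268 + F)*(44453 + 42189) = (-11268 + 23015)*(44453 + 42189) = 11747*86642 = 1017783574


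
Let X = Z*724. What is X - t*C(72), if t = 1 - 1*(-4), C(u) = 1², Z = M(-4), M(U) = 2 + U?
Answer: -1453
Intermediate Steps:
Z = -2 (Z = 2 - 4 = -2)
C(u) = 1
X = -1448 (X = -2*724 = -1448)
t = 5 (t = 1 + 4 = 5)
X - t*C(72) = -1448 - 5 = -1453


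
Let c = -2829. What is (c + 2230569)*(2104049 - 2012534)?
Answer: 203871626100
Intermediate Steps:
(c + 2230569)*(2104049 - 2012534) = (-2829 + 2230569)*(2104049 - 2012534) = 2227740*91515 = 203871626100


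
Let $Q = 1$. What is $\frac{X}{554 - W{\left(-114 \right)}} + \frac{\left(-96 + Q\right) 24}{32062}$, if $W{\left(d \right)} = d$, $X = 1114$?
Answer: $\frac{8548507}{5354354} \approx 1.5966$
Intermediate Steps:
$\frac{X}{554 - W{\left(-114 \right)}} + \frac{\left(-96 + Q\right) 24}{32062} = \frac{1114}{554 - -114} + \frac{\left(-96 + 1\right) 24}{32062} = \frac{1114}{554 + 114} + \left(-95\right) 24 \cdot \frac{1}{32062} = \frac{1114}{668} - \frac{1140}{16031} = 1114 \cdot \frac{1}{668} - \frac{1140}{16031} = \frac{557}{334} - \frac{1140}{16031} = \frac{8548507}{5354354}$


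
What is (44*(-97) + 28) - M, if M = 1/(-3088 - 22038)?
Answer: -106534239/25126 ≈ -4240.0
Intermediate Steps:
M = -1/25126 (M = 1/(-25126) = -1/25126 ≈ -3.9799e-5)
(44*(-97) + 28) - M = (44*(-97) + 28) - 1*(-1/25126) = (-4268 + 28) + 1/25126 = -4240 + 1/25126 = -106534239/25126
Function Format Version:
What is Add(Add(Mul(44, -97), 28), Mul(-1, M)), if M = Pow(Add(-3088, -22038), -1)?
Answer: Rational(-106534239, 25126) ≈ -4240.0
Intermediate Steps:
M = Rational(-1, 25126) (M = Pow(-25126, -1) = Rational(-1, 25126) ≈ -3.9799e-5)
Add(Add(Mul(44, -97), 28), Mul(-1, M)) = Add(Add(Mul(44, -97), 28), Mul(-1, Rational(-1, 25126))) = Add(Add(-4268, 28), Rational(1, 25126)) = Add(-4240, Rational(1, 25126)) = Rational(-106534239, 25126)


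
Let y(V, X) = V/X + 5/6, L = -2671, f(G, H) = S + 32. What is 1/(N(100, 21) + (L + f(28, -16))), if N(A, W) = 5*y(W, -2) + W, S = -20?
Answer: -3/8059 ≈ -0.00037225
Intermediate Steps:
f(G, H) = 12 (f(G, H) = -20 + 32 = 12)
y(V, X) = ⅚ + V/X (y(V, X) = V/X + 5*(⅙) = V/X + ⅚ = ⅚ + V/X)
N(A, W) = 25/6 - 3*W/2 (N(A, W) = 5*(⅚ + W/(-2)) + W = 5*(⅚ + W*(-½)) + W = 5*(⅚ - W/2) + W = (25/6 - 5*W/2) + W = 25/6 - 3*W/2)
1/(N(100, 21) + (L + f(28, -16))) = 1/((25/6 - 3/2*21) + (-2671 + 12)) = 1/((25/6 - 63/2) - 2659) = 1/(-82/3 - 2659) = 1/(-8059/3) = -3/8059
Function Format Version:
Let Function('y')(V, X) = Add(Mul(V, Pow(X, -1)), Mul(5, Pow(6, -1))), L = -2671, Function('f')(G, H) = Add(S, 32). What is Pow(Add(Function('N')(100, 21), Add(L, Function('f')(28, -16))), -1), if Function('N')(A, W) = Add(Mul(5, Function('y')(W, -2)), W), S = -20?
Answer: Rational(-3, 8059) ≈ -0.00037225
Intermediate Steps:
Function('f')(G, H) = 12 (Function('f')(G, H) = Add(-20, 32) = 12)
Function('y')(V, X) = Add(Rational(5, 6), Mul(V, Pow(X, -1))) (Function('y')(V, X) = Add(Mul(V, Pow(X, -1)), Mul(5, Rational(1, 6))) = Add(Mul(V, Pow(X, -1)), Rational(5, 6)) = Add(Rational(5, 6), Mul(V, Pow(X, -1))))
Function('N')(A, W) = Add(Rational(25, 6), Mul(Rational(-3, 2), W)) (Function('N')(A, W) = Add(Mul(5, Add(Rational(5, 6), Mul(W, Pow(-2, -1)))), W) = Add(Mul(5, Add(Rational(5, 6), Mul(W, Rational(-1, 2)))), W) = Add(Mul(5, Add(Rational(5, 6), Mul(Rational(-1, 2), W))), W) = Add(Add(Rational(25, 6), Mul(Rational(-5, 2), W)), W) = Add(Rational(25, 6), Mul(Rational(-3, 2), W)))
Pow(Add(Function('N')(100, 21), Add(L, Function('f')(28, -16))), -1) = Pow(Add(Add(Rational(25, 6), Mul(Rational(-3, 2), 21)), Add(-2671, 12)), -1) = Pow(Add(Add(Rational(25, 6), Rational(-63, 2)), -2659), -1) = Pow(Add(Rational(-82, 3), -2659), -1) = Pow(Rational(-8059, 3), -1) = Rational(-3, 8059)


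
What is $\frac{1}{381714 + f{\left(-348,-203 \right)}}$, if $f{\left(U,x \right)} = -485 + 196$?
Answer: $\frac{1}{381425} \approx 2.6217 \cdot 10^{-6}$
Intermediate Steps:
$f{\left(U,x \right)} = -289$
$\frac{1}{381714 + f{\left(-348,-203 \right)}} = \frac{1}{381714 - 289} = \frac{1}{381425}$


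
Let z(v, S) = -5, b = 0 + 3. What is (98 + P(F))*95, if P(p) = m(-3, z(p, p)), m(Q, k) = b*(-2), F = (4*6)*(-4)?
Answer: 8740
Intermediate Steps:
b = 3
F = -96 (F = 24*(-4) = -96)
m(Q, k) = -6 (m(Q, k) = 3*(-2) = -6)
P(p) = -6
(98 + P(F))*95 = (98 - 6)*95 = 92*95 = 8740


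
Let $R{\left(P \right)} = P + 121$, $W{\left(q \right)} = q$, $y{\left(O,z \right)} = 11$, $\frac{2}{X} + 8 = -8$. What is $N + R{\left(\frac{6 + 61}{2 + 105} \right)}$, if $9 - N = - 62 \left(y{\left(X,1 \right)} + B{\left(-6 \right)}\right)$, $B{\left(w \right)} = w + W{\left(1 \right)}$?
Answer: $\frac{53781}{107} \approx 502.63$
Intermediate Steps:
$X = - \frac{1}{8}$ ($X = \frac{2}{-8 - 8} = \frac{2}{-16} = 2 \left(- \frac{1}{16}\right) = - \frac{1}{8} \approx -0.125$)
$R{\left(P \right)} = 121 + P$
$B{\left(w \right)} = 1 + w$ ($B{\left(w \right)} = w + 1 = 1 + w$)
$N = 381$ ($N = 9 - - 62 \left(11 + \left(1 - 6\right)\right) = 9 - - 62 \left(11 - 5\right) = 9 - \left(-62\right) 6 = 9 - -372 = 9 + 372 = 381$)
$N + R{\left(\frac{6 + 61}{2 + 105} \right)} = 381 + \left(121 + \frac{6 + 61}{2 + 105}\right) = 381 + \left(121 + \frac{67}{107}\right) = 381 + \frac{13014}{107} = \frac{53781}{107}$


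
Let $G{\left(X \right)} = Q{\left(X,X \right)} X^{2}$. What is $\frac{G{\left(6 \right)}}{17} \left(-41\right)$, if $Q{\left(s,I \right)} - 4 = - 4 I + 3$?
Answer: $1476$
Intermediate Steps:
$Q{\left(s,I \right)} = 7 - 4 I$ ($Q{\left(s,I \right)} = 4 - \left(-3 + 4 I\right) = 7 - 4 I$)
$G{\left(X \right)} = X^{2} \left(7 - 4 X\right)$ ($G{\left(X \right)} = \left(7 - 4 X\right) X^{2} = X^{2} \left(7 - 4 X\right)$)
$\frac{G{\left(6 \right)}}{17} \left(-41\right) = \frac{6^{2} \left(7 - 24\right)}{17} \left(-41\right) = 36 \left(7 - 24\right) \frac{1}{17} \left(-41\right) = 36 \left(-17\right) \frac{1}{17} \left(-41\right) = \left(-612\right) \frac{1}{17} \left(-41\right) = \left(-36\right) \left(-41\right) = 1476$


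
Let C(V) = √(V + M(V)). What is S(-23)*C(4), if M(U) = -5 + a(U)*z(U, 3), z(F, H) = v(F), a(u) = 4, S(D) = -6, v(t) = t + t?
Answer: -6*√31 ≈ -33.407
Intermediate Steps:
v(t) = 2*t
z(F, H) = 2*F
M(U) = -5 + 8*U (M(U) = -5 + 4*(2*U) = -5 + 8*U)
C(V) = √(-5 + 9*V) (C(V) = √(V + (-5 + 8*V)) = √(-5 + 9*V))
S(-23)*C(4) = -6*√(-5 + 9*4) = -6*√(-5 + 36) = -6*√31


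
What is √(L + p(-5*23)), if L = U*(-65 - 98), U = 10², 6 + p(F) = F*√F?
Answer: √(-16306 - 115*I*√115) ≈ 4.8254 - 127.79*I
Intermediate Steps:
p(F) = -6 + F^(3/2) (p(F) = -6 + F*√F = -6 + F^(3/2))
U = 100
L = -16300 (L = 100*(-65 - 98) = 100*(-163) = -16300)
√(L + p(-5*23)) = √(-16300 + (-6 + (-5*23)^(3/2))) = √(-16300 + (-6 + (-115)^(3/2))) = √(-16300 + (-6 - 115*I*√115)) = √(-16306 - 115*I*√115)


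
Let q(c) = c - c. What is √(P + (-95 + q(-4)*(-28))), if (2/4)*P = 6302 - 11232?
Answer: I*√9955 ≈ 99.775*I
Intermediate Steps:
P = -9860 (P = 2*(6302 - 11232) = 2*(-4930) = -9860)
q(c) = 0
√(P + (-95 + q(-4)*(-28))) = √(-9860 + (-95 + 0*(-28))) = √(-9860 + (-95 + 0)) = √(-9860 - 95) = √(-9955) = I*√9955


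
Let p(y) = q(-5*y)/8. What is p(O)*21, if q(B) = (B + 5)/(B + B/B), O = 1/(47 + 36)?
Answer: 1435/104 ≈ 13.798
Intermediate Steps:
O = 1/83 ≈ 0.012048
q(B) = (5 + B)/(1 + B) (q(B) = (5 + B)/(B + 1) = (5 + B)/(1 + B))
p(y) = (5 - 5*y)/(8*(1 - 5*y)) (p(y) = ((5 - 5*y)/(1 - 5*y))/8 = ((5 - 5*y)/(1 - 5*y))*(1/8) = (5 - 5*y)/(8*(1 - 5*y)))
p(O)*21 = (5*(-1 + 1/83)/(8*(-1 + 5*(1/83))))*21 = ((5/8)*(-82/83)/(-1 + 5/83))*21 = ((5/8)*(-82/83)/(-78/83))*21 = ((5/8)*(-83/78)*(-82/83))*21 = (205/312)*21 = 1435/104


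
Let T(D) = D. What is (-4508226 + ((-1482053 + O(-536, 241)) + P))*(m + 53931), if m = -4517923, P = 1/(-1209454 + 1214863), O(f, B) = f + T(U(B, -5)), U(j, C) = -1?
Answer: 144652641954162056/5409 ≈ 2.6743e+13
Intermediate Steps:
O(f, B) = -1 + f (O(f, B) = f - 1 = -1 + f)
P = 1/5409 ≈ 0.00018488
(-4508226 + ((-1482053 + O(-536, 241)) + P))*(m + 53931) = (-4508226 + ((-1482053 + (-1 - 536)) + 1/5409))*(-4517923 + 53931) = (-4508226 + ((-1482053 - 537) + 1/5409))*(-4463992) = (-4508226 + (-1482590 + 1/5409))*(-4463992) = (-4508226 - 8019329309/5409)*(-4463992) = -32404323743/5409*(-4463992) = 144652641954162056/5409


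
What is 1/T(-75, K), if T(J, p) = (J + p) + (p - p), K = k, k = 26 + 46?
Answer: -⅓ ≈ -0.33333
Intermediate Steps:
k = 72
K = 72
T(J, p) = J + p (T(J, p) = (J + p) + 0 = J + p)
1/T(-75, K) = 1/(-75 + 72) = 1/(-3) = -⅓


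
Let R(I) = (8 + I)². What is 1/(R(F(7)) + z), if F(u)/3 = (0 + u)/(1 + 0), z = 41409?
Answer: 1/42250 ≈ 2.3669e-5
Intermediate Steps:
F(u) = 3*u (F(u) = 3*((0 + u)/(1 + 0)) = 3*(u/1) = 3*(u*1) = 3*u)
1/(R(F(7)) + z) = 1/((8 + 3*7)² + 41409) = 1/((8 + 21)² + 41409) = 1/(29² + 41409) = 1/(841 + 41409) = 1/42250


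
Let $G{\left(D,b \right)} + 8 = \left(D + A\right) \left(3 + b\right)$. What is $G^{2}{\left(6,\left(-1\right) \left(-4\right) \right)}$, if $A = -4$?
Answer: $36$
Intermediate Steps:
$G{\left(D,b \right)} = -8 + \left(-4 + D\right) \left(3 + b\right)$ ($G{\left(D,b \right)} = -8 + \left(D - 4\right) \left(3 + b\right) = -8 + \left(-4 + D\right) \left(3 + b\right)$)
$G^{2}{\left(6,\left(-1\right) \left(-4\right) \right)} = \left(-20 - 4 \left(\left(-1\right) \left(-4\right)\right) + 3 \cdot 6 + 6 \left(\left(-1\right) \left(-4\right)\right)\right)^{2} = \left(-20 - 16 + 18 + 6 \cdot 4\right)^{2} = \left(-20 - 16 + 18 + 24\right)^{2} = 6^{2} = 36$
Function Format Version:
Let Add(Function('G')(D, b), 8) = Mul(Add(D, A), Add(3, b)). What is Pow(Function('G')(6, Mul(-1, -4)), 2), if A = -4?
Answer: 36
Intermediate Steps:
Function('G')(D, b) = Add(-8, Mul(Add(-4, D), Add(3, b))) (Function('G')(D, b) = Add(-8, Mul(Add(D, -4), Add(3, b))) = Add(-8, Mul(Add(-4, D), Add(3, b))))
Pow(Function('G')(6, Mul(-1, -4)), 2) = Pow(Add(-20, Mul(-4, Mul(-1, -4)), Mul(3, 6), Mul(6, Mul(-1, -4))), 2) = Pow(Add(-20, Mul(-4, 4), 18, Mul(6, 4)), 2) = Pow(Add(-20, -16, 18, 24), 2) = Pow(6, 2) = 36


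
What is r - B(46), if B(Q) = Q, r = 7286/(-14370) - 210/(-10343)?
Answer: -3454635629/74314455 ≈ -46.487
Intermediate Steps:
r = -36170699/74314455 (r = 7286*(-1/14370) - 210*(-1/10343) = -3643/7185 + 210/10343 = -36170699/74314455 ≈ -0.48672)
r - B(46) = -36170699/74314455 - 1*46 = -36170699/74314455 - 46 = -3454635629/74314455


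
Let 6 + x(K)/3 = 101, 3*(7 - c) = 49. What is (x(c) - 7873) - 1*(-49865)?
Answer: 42277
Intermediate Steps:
c = -28/3 (c = 7 - ⅓*49 = 7 - 49/3 = -28/3 ≈ -9.3333)
x(K) = 285 (x(K) = -18 + 3*101 = -18 + 303 = 285)
(x(c) - 7873) - 1*(-49865) = (285 - 7873) - 1*(-49865) = -7588 + 49865 = 42277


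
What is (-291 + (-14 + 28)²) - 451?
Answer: -546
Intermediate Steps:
(-291 + (-14 + 28)²) - 451 = (-291 + 14²) - 451 = (-291 + 196) - 451 = -95 - 451 = -546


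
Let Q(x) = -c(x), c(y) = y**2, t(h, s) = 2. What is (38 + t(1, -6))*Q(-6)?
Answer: -1440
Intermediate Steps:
Q(x) = -x**2
(38 + t(1, -6))*Q(-6) = (38 + 2)*(-1*(-6)**2) = 40*(-1*36) = 40*(-36) = -1440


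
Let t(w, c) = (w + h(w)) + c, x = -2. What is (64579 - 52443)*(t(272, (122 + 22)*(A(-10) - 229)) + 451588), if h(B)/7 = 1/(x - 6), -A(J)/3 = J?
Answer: 5135993125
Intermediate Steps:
A(J) = -3*J
h(B) = -7/8 (h(B) = 7/(-2 - 6) = 7/(-8) = 7*(-⅛) = -7/8)
t(w, c) = -7/8 + c + w (t(w, c) = (w - 7/8) + c = (-7/8 + w) + c = -7/8 + c + w)
(64579 - 52443)*(t(272, (122 + 22)*(A(-10) - 229)) + 451588) = (64579 - 52443)*((-7/8 + (122 + 22)*(-3*(-10) - 229) + 272) + 451588) = 12136*((-7/8 + 144*(30 - 229) + 272) + 451588) = 12136*((-7/8 + 144*(-199) + 272) + 451588) = 12136*((-7/8 - 28656 + 272) + 451588) = 12136*(-227079/8 + 451588) = 12136*(3385625/8) = 5135993125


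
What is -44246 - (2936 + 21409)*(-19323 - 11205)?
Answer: 743159914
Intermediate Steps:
-44246 - (2936 + 21409)*(-19323 - 11205) = -44246 - 24345*(-30528) = -44246 - 1*(-743204160) = -44246 + 743204160 = 743159914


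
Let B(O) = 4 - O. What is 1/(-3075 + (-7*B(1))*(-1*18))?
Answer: -1/2697 ≈ -0.00037078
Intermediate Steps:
1/(-3075 + (-7*B(1))*(-1*18)) = 1/(-3075 + (-7*(4 - 1*1))*(-1*18)) = 1/(-3075 - 7*(4 - 1)*(-18)) = 1/(-3075 - 7*3*(-18)) = 1/(-3075 - 21*(-18)) = 1/(-3075 + 378) = 1/(-2697) = -1/2697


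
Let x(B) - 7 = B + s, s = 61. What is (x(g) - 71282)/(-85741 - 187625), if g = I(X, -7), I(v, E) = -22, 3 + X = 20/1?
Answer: 35618/136683 ≈ 0.26059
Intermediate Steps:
X = 17 (X = -3 + 20/1 = -3 + 20*1 = -3 + 20 = 17)
g = -22
x(B) = 68 + B (x(B) = 7 + (B + 61) = 7 + (61 + B) = 68 + B)
(x(g) - 71282)/(-85741 - 187625) = ((68 - 22) - 71282)/(-85741 - 187625) = (46 - 71282)/(-273366) = -71236*(-1/273366) = 35618/136683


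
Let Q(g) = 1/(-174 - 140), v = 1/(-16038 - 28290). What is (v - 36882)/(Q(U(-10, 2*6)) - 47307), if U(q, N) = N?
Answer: 256680131629/329232899436 ≈ 0.77963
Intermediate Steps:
v = -1/44328 (v = 1/(-44328) = -1/44328 ≈ -2.2559e-5)
Q(g) = -1/314 (Q(g) = 1/(-314) = -1/314)
(v - 36882)/(Q(U(-10, 2*6)) - 47307) = (-1/44328 - 36882)/(-1/314 - 47307) = -1634905297/(44328*(-14854399/314)) = -1634905297/44328*(-314/14854399) = 256680131629/329232899436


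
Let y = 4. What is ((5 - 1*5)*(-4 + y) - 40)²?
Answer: 1600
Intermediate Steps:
((5 - 1*5)*(-4 + y) - 40)² = ((5 - 1*5)*(-4 + 4) - 40)² = ((5 - 5)*0 - 40)² = (0*0 - 40)² = (0 - 40)² = (-40)² = 1600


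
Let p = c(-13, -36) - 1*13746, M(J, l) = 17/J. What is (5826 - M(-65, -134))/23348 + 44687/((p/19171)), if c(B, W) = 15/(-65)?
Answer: -16901709063082013/271200211620 ≈ -62322.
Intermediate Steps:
c(B, W) = -3/13 (c(B, W) = 15*(-1/65) = -3/13)
p = -178701/13 (p = -3/13 - 1*13746 = -3/13 - 13746 = -178701/13 ≈ -13746.)
(5826 - M(-65, -134))/23348 + 44687/((p/19171)) = (5826 - 17/(-65))/23348 + 44687/((-178701/13/19171)) = (5826 - 17*(-1)/65)*(1/23348) + 44687/((-178701/13*1/19171)) = (5826 - 1*(-17/65))*(1/23348) + 44687/(-178701/249223) = (5826 + 17/65)*(1/23348) + 44687*(-249223/178701) = (378707/65)*(1/23348) - 11137028201/178701 = 378707/1517620 - 11137028201/178701 = -16901709063082013/271200211620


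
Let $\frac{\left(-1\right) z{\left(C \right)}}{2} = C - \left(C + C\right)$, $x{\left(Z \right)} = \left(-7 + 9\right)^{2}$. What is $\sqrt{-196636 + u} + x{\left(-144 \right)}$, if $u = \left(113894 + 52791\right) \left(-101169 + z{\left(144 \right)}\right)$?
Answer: $4 + i \sqrt{16815546121} \approx 4.0 + 1.2967 \cdot 10^{5} i$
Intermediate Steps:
$x{\left(Z \right)} = 4$ ($x{\left(Z \right)} = 2^{2} = 4$)
$z{\left(C \right)} = 2 C$ ($z{\left(C \right)} = - 2 \left(C - \left(C + C\right)\right) = - 2 \left(C - 2 C\right) = - 2 \left(- C\right) = 2 C$)
$u = -16815349485$ ($u = \left(113894 + 52791\right) \left(-101169 + 2 \cdot 144\right) = 166685 \left(-101169 + 288\right) = 166685 \left(-100881\right) = -16815349485$)
$\sqrt{-196636 + u} + x{\left(-144 \right)} = \sqrt{-196636 - 16815349485} + 4 = \sqrt{-16815546121} + 4 = i \sqrt{16815546121} + 4 = 4 + i \sqrt{16815546121}$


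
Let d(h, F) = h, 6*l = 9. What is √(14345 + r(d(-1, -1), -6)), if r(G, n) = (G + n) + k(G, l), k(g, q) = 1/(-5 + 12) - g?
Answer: √702618/7 ≈ 119.75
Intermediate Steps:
l = 3/2 (l = (⅙)*9 = 3/2 ≈ 1.5000)
k(g, q) = ⅐ - g (k(g, q) = 1/7 - g = ⅐ - g)
r(G, n) = ⅐ + n (r(G, n) = (G + n) + (⅐ - G) = ⅐ + n)
√(14345 + r(d(-1, -1), -6)) = √(14345 + (⅐ - 6)) = √(14345 - 41/7) = √(100374/7) = √702618/7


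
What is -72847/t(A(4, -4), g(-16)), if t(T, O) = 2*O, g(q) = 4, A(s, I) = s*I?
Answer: -72847/8 ≈ -9105.9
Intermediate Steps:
A(s, I) = I*s
-72847/t(A(4, -4), g(-16)) = -72847/(2*4) = -72847/8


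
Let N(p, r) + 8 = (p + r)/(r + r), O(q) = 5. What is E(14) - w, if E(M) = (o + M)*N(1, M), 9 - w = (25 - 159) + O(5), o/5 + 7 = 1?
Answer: -130/7 ≈ -18.571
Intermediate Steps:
o = -30 (o = -35 + 5*1 = -35 + 5 = -30)
N(p, r) = -8 + (p + r)/(2*r) (N(p, r) = -8 + (p + r)/(r + r) = -8 + (p + r)/((2*r)) = -8 + (p + r)*(1/(2*r)) = -8 + (p + r)/(2*r))
w = 138 (w = 9 - ((25 - 159) + 5) = 9 - (-134 + 5) = 9 - 1*(-129) = 9 + 129 = 138)
E(M) = (1 - 15*M)*(-30 + M)/(2*M) (E(M) = (-30 + M)*((1 - 15*M)/(2*M)) = (1 - 15*M)*(-30 + M)/(2*M))
E(14) - w = (451/2 - 15/14 - 15/2*14) - 1*138 = (451/2 - 15*1/14 - 105) - 138 = (451/2 - 15/14 - 105) - 138 = 836/7 - 138 = -130/7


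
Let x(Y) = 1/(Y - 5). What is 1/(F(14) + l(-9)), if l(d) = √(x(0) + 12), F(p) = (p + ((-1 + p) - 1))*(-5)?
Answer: -650/84441 - √295/84441 ≈ -0.0079011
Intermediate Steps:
x(Y) = 1/(-5 + Y)
F(p) = 10 - 10*p (F(p) = (p + (-2 + p))*(-5) = (-2 + 2*p)*(-5) = 10 - 10*p)
l(d) = √295/5 (l(d) = √(1/(-5 + 0) + 12) = √(1/(-5) + 12) = √(-⅕ + 12) = √(59/5) = √295/5)
1/(F(14) + l(-9)) = 1/((10 - 10*14) + √295/5) = 1/((10 - 140) + √295/5) = 1/(-130 + √295/5)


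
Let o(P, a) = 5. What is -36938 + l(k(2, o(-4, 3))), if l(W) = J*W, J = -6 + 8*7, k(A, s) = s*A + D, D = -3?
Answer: -36588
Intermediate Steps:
k(A, s) = -3 + A*s (k(A, s) = s*A - 3 = A*s - 3 = -3 + A*s)
J = 50 (J = -6 + 56 = 50)
l(W) = 50*W
-36938 + l(k(2, o(-4, 3))) = -36938 + 50*(-3 + 2*5) = -36938 + 50*(-3 + 10) = -36938 + 50*7 = -36938 + 350 = -36588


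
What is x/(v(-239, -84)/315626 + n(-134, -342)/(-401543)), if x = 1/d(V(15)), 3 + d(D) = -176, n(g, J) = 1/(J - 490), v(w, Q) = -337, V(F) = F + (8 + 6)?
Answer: 52722762941888/10076439561297 ≈ 5.2323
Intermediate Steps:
V(F) = 14 + F (V(F) = F + 14 = 14 + F)
n(g, J) = 1/(-490 + J)
d(D) = -179 (d(D) = -3 - 176 = -179)
x = -1/179 (x = 1/(-179) = -1/179 ≈ -0.0055866)
x/(v(-239, -84)/315626 + n(-134, -342)/(-401543)) = -1/(179*(-337/315626 + 1/(-490 - 342*(-401543)))) = -1/(179*(-337*1/315626 - 1/401543/(-832))) = -1/(179*(-337/315626 - 1/832*(-1/401543))) = -1/(179*(-337/315626 + 1/334083776)) = -1/(179*(-56292958443/52722762941888)) = -1/179*(-52722762941888/56292958443) = 52722762941888/10076439561297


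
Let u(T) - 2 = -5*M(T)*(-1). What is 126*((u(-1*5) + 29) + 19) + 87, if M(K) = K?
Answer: 3237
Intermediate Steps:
u(T) = 2 + 5*T (u(T) = 2 - 5*T*(-1) = 2 + 5*T)
126*((u(-1*5) + 29) + 19) + 87 = 126*(((2 + 5*(-1*5)) + 29) + 19) + 87 = 126*(((2 + 5*(-5)) + 29) + 19) + 87 = 126*(((2 - 25) + 29) + 19) + 87 = 126*((-23 + 29) + 19) + 87 = 126*(6 + 19) + 87 = 126*25 + 87 = 3150 + 87 = 3237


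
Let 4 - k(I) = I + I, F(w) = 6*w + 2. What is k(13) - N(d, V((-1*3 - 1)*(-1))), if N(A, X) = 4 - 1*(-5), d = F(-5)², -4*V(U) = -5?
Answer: -31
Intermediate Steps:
F(w) = 2 + 6*w
k(I) = 4 - 2*I (k(I) = 4 - (I + I) = 4 - 2*I)
V(U) = 5/4 (V(U) = -¼*(-5) = 5/4)
d = 784 (d = (2 + 6*(-5))² = (2 - 30)² = (-28)² = 784)
N(A, X) = 9 (N(A, X) = 4 + 5 = 9)
k(13) - N(d, V((-1*3 - 1)*(-1))) = (4 - 2*13) - 1*9 = (4 - 26) - 9 = -22 - 9 = -31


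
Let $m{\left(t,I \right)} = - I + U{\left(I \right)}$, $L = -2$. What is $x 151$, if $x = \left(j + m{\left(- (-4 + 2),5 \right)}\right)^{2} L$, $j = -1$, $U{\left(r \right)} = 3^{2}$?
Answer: $-2718$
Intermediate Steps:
$U{\left(r \right)} = 9$
$m{\left(t,I \right)} = 9 - I$ ($m{\left(t,I \right)} = - I + 9 = 9 - I$)
$x = -18$ ($x = \left(-1 + \left(9 - 5\right)\right)^{2} \left(-2\right) = \left(-1 + 4\right)^{2} \left(-2\right) = 3^{2} \left(-2\right) = 9 \left(-2\right) = -18$)
$x 151 = \left(-18\right) 151 = -2718$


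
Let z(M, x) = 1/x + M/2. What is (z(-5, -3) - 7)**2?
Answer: 3481/36 ≈ 96.694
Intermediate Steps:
z(M, x) = 1/x + M/2 (z(M, x) = 1/x + M*(1/2) = 1/x + M/2)
(z(-5, -3) - 7)**2 = ((1/(-3) + (1/2)*(-5)) - 7)**2 = ((-1/3 - 5/2) - 7)**2 = (-17/6 - 7)**2 = (-59/6)**2 = 3481/36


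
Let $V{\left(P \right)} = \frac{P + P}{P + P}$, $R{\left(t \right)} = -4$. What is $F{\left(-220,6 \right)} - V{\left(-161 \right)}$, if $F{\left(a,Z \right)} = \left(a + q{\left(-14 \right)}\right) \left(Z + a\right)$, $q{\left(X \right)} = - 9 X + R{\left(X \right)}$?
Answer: $20971$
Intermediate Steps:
$V{\left(P \right)} = 1$ ($V{\left(P \right)} = \frac{2 P}{2 P} = 2 P \frac{1}{2 P} = 1$)
$q{\left(X \right)} = -4 - 9 X$ ($q{\left(X \right)} = - 9 X - 4 = -4 - 9 X$)
$F{\left(a,Z \right)} = \left(122 + a\right) \left(Z + a\right)$ ($F{\left(a,Z \right)} = \left(a - -122\right) \left(Z + a\right) = \left(a + \left(-4 + 126\right)\right) \left(Z + a\right) = \left(a + 122\right) \left(Z + a\right) = \left(122 + a\right) \left(Z + a\right)$)
$F{\left(-220,6 \right)} - V{\left(-161 \right)} = \left(\left(-220\right)^{2} + 122 \cdot 6 + 122 \left(-220\right) + 6 \left(-220\right)\right) - 1 = \left(48400 + 732 - 26840 - 1320\right) - 1 = 20972 - 1 = 20971$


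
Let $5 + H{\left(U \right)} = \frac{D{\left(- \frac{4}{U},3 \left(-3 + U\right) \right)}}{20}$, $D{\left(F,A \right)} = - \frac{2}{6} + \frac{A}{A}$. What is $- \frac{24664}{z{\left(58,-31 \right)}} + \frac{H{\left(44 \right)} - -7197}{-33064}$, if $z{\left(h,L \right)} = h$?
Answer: $- \frac{12238614509}{28765680} \approx -425.46$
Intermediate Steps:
$D{\left(F,A \right)} = \frac{2}{3}$ ($D{\left(F,A \right)} = \left(-2\right) \frac{1}{6} + 1 = - \frac{1}{3} + 1 = \frac{2}{3}$)
$H{\left(U \right)} = - \frac{149}{30}$ ($H{\left(U \right)} = -5 + \frac{2}{3 \cdot 20} = -5 + \frac{2}{3} \cdot \frac{1}{20} = -5 + \frac{1}{30} = - \frac{149}{30}$)
$- \frac{24664}{z{\left(58,-31 \right)}} + \frac{H{\left(44 \right)} - -7197}{-33064} = - \frac{24664}{58} + \frac{- \frac{149}{30} - -7197}{-33064} = \left(-24664\right) \frac{1}{58} + \left(- \frac{149}{30} + 7197\right) \left(- \frac{1}{33064}\right) = - \frac{12332}{29} + \frac{215761}{30} \left(- \frac{1}{33064}\right) = - \frac{12332}{29} - \frac{215761}{991920} = - \frac{12238614509}{28765680}$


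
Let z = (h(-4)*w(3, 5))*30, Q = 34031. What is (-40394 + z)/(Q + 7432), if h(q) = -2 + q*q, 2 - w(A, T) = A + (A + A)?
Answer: -43334/41463 ≈ -1.0451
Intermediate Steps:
w(A, T) = 2 - 3*A (w(A, T) = 2 - (A + (A + A)) = 2 - (A + 2*A) = 2 - 3*A)
h(q) = -2 + q²
z = -2940 (z = ((-2 + (-4)²)*(2 - 3*3))*30 = ((-2 + 16)*(2 - 9))*30 = (14*(-7))*30 = -98*30 = -2940)
(-40394 + z)/(Q + 7432) = (-40394 - 2940)/(34031 + 7432) = -43334/41463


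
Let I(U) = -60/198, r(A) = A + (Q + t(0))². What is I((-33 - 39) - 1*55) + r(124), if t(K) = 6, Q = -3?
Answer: 4379/33 ≈ 132.70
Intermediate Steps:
r(A) = 9 + A (r(A) = A + (-3 + 6)² = A + 3² = A + 9 = 9 + A)
I(U) = -10/33 (I(U) = -60*1/198 = -10/33)
I((-33 - 39) - 1*55) + r(124) = -10/33 + (9 + 124) = -10/33 + 133 = 4379/33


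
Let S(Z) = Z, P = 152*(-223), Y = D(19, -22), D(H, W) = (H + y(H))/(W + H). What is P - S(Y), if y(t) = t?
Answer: -101650/3 ≈ -33883.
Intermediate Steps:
D(H, W) = 2*H/(H + W) (D(H, W) = (H + H)/(W + H) = (2*H)/(H + W) = 2*H/(H + W))
Y = -38/3 (Y = 2*19/(19 - 22) = 2*19/(-3) = 2*19*(-⅓) = -38/3 ≈ -12.667)
P = -33896
P - S(Y) = -33896 - 1*(-38/3) = -33896 + 38/3 = -101650/3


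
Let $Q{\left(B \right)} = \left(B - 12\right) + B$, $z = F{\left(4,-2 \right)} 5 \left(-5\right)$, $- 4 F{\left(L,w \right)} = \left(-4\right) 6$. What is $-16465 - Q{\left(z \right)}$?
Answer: $-16153$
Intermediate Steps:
$F{\left(L,w \right)} = 6$ ($F{\left(L,w \right)} = - \frac{\left(-4\right) 6}{4} = \left(- \frac{1}{4}\right) \left(-24\right) = 6$)
$z = -150$ ($z = 6 \cdot 5 \left(-5\right) = 30 \left(-5\right) = -150$)
$Q{\left(B \right)} = -12 + 2 B$ ($Q{\left(B \right)} = \left(-12 + B\right) + B = -12 + 2 B$)
$-16465 - Q{\left(z \right)} = -16465 - \left(-12 + 2 \left(-150\right)\right) = -16465 - \left(-12 - 300\right) = -16465 - -312 = -16465 + 312 = -16153$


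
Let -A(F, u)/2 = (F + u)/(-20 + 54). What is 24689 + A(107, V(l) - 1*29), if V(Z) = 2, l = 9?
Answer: 419633/17 ≈ 24684.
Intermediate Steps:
A(F, u) = -F/17 - u/17 (A(F, u) = -2*(F + u)/(-20 + 54) = -2*(F + u)/34 = -2*(F/34 + u/34) = -F/17 - u/17)
24689 + A(107, V(l) - 1*29) = 24689 + (-1/17*107 - (2 - 1*29)/17) = 24689 + (-107/17 - (2 - 29)/17) = 24689 + (-107/17 - 1/17*(-27)) = 24689 + (-107/17 + 27/17) = 24689 - 80/17 = 419633/17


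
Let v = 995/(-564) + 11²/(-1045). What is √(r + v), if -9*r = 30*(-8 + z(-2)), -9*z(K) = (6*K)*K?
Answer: √24169103045/26790 ≈ 5.8031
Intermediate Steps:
z(K) = -2*K²/3 (z(K) = -6*K*K/9 = -2*K²/3)
r = 320/9 (r = -10*(-8 - ⅔*(-2)²)/3 = -10*(-8 - ⅔*4)/3 = -10*(-8 - 8/3)/3 = -10*(-32)/(3*3) = -⅑*(-320) = 320/9 ≈ 35.556)
v = -100729/53580 (v = 995*(-1/564) + 121*(-1/1045) = -995/564 - 11/95 = -100729/53580 ≈ -1.8800)
√(r + v) = √(320/9 - 100729/53580) = √(5413013/160740) = √24169103045/26790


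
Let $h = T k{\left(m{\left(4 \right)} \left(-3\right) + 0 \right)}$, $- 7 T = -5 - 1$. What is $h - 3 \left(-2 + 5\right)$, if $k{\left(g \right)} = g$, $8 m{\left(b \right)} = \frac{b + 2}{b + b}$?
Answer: $- \frac{1035}{112} \approx -9.2411$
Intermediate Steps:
$m{\left(b \right)} = \frac{2 + b}{16 b}$ ($m{\left(b \right)} = \frac{\left(b + 2\right) \frac{1}{b + b}}{8} = \frac{\left(2 + b\right) \frac{1}{2 b}}{8} = \frac{\frac{1}{2} \frac{1}{b} \left(2 + b\right)}{8} = \frac{2 + b}{16 b}$)
$T = \frac{6}{7}$ ($T = - \frac{-5 - 1}{7} = \left(- \frac{1}{7}\right) \left(-6\right) = \frac{6}{7} \approx 0.85714$)
$h = - \frac{27}{112}$ ($h = \frac{6 \left(\frac{2 + 4}{16 \cdot 4} \left(-3\right) + 0\right)}{7} = \frac{6 \left(\frac{1}{16} \cdot \frac{1}{4} \cdot 6 \left(-3\right) + 0\right)}{7} = \frac{6 \left(\frac{3}{32} \left(-3\right) + 0\right)}{7} = \frac{6 \left(- \frac{9}{32} + 0\right)}{7} = \frac{6}{7} \left(- \frac{9}{32}\right) = - \frac{27}{112} \approx -0.24107$)
$h - 3 \left(-2 + 5\right) = - \frac{27}{112} - 3 \left(-2 + 5\right) = - \frac{27}{112} - 9 = - \frac{1035}{112}$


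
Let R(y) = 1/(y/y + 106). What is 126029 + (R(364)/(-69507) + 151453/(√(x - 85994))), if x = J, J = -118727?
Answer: 937309054220/7437249 - 151453*I*√204721/204721 ≈ 1.2603e+5 - 334.73*I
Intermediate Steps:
x = -118727
R(y) = 1/107 (R(y) = 1/(1 + 106) = 1/107)
126029 + (R(364)/(-69507) + 151453/(√(x - 85994))) = 126029 + ((1/107)/(-69507) + 151453/(√(-118727 - 85994))) = 126029 + ((1/107)*(-1/69507) + 151453/(√(-204721))) = 126029 + (-1/7437249 + 151453/((I*√204721))) = 126029 + (-1/7437249 + 151453*(-I*√204721/204721)) = 126029 + (-1/7437249 - 151453*I*√204721/204721) = 937309054220/7437249 - 151453*I*√204721/204721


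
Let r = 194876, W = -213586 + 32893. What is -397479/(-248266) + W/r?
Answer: 16299594633/24190542508 ≈ 0.67380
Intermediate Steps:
W = -180693
-397479/(-248266) + W/r = -397479/(-248266) - 180693/194876 = -397479*(-1/248266) - 180693*1/194876 = 397479/248266 - 180693/194876 = 16299594633/24190542508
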